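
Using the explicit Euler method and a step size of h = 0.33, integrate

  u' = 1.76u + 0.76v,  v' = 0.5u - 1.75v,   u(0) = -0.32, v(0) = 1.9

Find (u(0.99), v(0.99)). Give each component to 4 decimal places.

0.3023, 0.1552

Euler on (u,v): u_{n+1} = u_n + h·u', v_{n+1} = v_n + h·v'.
0.000000: (-0.320000, 1.900000); f=(0.880800, -3.485000) → (-0.029336, 0.749950)
0.330000: (-0.029336, 0.749950); f=(0.518331, -1.327080) → (0.141713, 0.312013)
0.660000: (0.141713, 0.312013); f=(0.486545, -0.475167) → (0.302273, 0.155208)
(u(0.99), v(0.99)) ≈ (0.3023, 0.1552)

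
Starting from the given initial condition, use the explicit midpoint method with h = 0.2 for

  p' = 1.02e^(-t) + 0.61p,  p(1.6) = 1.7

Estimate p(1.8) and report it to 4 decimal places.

1.9598

Midpoint: k1 = f(t_n, p_n); k2 = f(t_n + h/2, p_n + (h/2)·k1); p_{n+1} = p_n + h·k2.
t=1.600000, p=1.700000:
  k1 = f(1.600000, 1.700000) = 1.242934
  k2 = f(1.700000, 1.824293) = 1.299156
  p ← 1.700000 + 0.2·1.299156 = 1.959831
p(1.8) ≈ 1.9598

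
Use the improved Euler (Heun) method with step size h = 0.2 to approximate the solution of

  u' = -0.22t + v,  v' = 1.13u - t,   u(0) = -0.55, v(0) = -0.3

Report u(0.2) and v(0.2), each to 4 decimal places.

-0.6268, -0.4511

Heun on (u,v): k1 = f(t_n, state_n); k2 = f(t_n + h, state_n + h·k1); state_{n+1} = state_n + (h/2)·(k1 + k2).
0.000000: (-0.550000, -0.300000)
  k1 = (-0.300000, -0.621500)
  predictor → (-0.610000, -0.424300)
  k2 = (-0.468300, -0.889300)
  → (-0.626830, -0.451080)
(u(0.2), v(0.2)) ≈ (-0.6268, -0.4511)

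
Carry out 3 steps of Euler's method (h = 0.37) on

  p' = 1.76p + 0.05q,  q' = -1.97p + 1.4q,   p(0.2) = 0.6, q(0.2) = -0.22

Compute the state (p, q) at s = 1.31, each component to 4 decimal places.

Euler on (p,q): p_{n+1} = p_n + h·p', q_{n+1} = q_n + h·q'.
0.200000: (0.600000, -0.220000); f=(1.045000, -1.490000) → (0.986650, -0.771300)
0.570000: (0.986650, -0.771300); f=(1.697939, -3.023521) → (1.614887, -1.890003)
0.940000: (1.614887, -1.890003); f=(2.747702, -5.827332) → (2.631537, -4.046115)
(p(1.31), q(1.31)) ≈ (2.6315, -4.0461)

2.6315, -4.0461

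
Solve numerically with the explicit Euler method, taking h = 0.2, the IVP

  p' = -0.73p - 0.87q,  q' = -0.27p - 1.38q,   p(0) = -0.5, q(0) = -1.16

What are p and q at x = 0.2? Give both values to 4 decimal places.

Euler on (p,q): p_{n+1} = p_n + h·p', q_{n+1} = q_n + h·q'.
0.000000: (-0.500000, -1.160000); f=(1.374200, 1.735800) → (-0.225160, -0.812840)
(p(0.2), q(0.2)) ≈ (-0.2252, -0.8128)

-0.2252, -0.8128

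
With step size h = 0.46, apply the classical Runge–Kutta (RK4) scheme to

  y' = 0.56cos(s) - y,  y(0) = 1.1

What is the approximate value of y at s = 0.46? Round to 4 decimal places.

RK4: k1 = f(s_n, y_n); k2 = f(s_n + h/2, y_n + (h/2)·k1); k3 = f(s_n + h/2, y_n + (h/2)·k2); k4 = f(s_n + h, y_n + h·k3); y_{n+1} = y_n + (h/6)·(k1 + 2k2 + 2k3 + k4).
s=0.000000, y=1.100000:
  k1 = f(0.000000, 1.100000) = -0.540000
  k2 = f(0.230000, 0.975800) = -0.430547
  k3 = f(0.230000, 1.000974) = -0.455721
  k4 = f(0.460000, 0.890368) = -0.388579
  y ← 1.100000 + (0.46/6)·(k1 + 2k2 + 2k3 + k4) = 0.892915
y(0.46) ≈ 0.8929

0.8929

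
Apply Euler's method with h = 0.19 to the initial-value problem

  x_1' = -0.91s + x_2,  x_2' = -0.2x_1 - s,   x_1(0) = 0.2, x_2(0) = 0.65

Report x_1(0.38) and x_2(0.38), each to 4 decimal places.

Euler on (x_1,x_2): x_1_{n+1} = x_1_n + h·x_1', x_2_{n+1} = x_2_n + h·x_2'.
0.000000: (0.200000, 0.650000); f=(0.650000, -0.040000) → (0.323500, 0.642400)
0.190000: (0.323500, 0.642400); f=(0.469500, -0.254700) → (0.412705, 0.594007)
(x_1(0.38), x_2(0.38)) ≈ (0.4127, 0.5940)

0.4127, 0.5940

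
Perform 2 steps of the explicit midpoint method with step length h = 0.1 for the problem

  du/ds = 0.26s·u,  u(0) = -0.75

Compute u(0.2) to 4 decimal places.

-0.7539

Midpoint: k1 = f(s_n, u_n); k2 = f(s_n + h/2, u_n + (h/2)·k1); u_{n+1} = u_n + h·k2.
s=0.000000, u=-0.750000:
  k1 = f(0.000000, -0.750000) = 0.000000
  k2 = f(0.050000, -0.750000) = -0.009750
  u ← -0.750000 + 0.1·(-0.009750) = -0.750975
s=0.100000, u=-0.750975:
  k1 = f(0.100000, -0.750975) = -0.019525
  k2 = f(0.150000, -0.751951) = -0.029326
  u ← -0.750975 + 0.1·(-0.029326) = -0.753908
u(0.2) ≈ -0.7539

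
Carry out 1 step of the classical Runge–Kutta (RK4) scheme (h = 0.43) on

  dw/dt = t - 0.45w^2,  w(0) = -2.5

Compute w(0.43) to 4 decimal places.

-4.6608

RK4: k1 = f(t_n, w_n); k2 = f(t_n + h/2, w_n + (h/2)·k1); k3 = f(t_n + h/2, w_n + (h/2)·k2); k4 = f(t_n + h, w_n + h·k3); w_{n+1} = w_n + (h/6)·(k1 + 2k2 + 2k3 + k4).
t=0.000000, w=-2.500000:
  k1 = f(0.000000, -2.500000) = -2.812500
  k2 = f(0.215000, -3.104687) = -4.122588
  k3 = f(0.215000, -3.386356) = -4.945334
  k4 = f(0.430000, -4.626494) = -9.202000
  w ← -2.500000 + (0.43/6)·(k1 + 2k2 + 2k3 + k4) = -4.660775
w(0.43) ≈ -4.6608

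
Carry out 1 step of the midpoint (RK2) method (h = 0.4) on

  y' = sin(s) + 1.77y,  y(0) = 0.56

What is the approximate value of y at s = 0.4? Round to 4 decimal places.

1.1763

Midpoint: k1 = f(s_n, y_n); k2 = f(s_n + h/2, y_n + (h/2)·k1); y_{n+1} = y_n + h·k2.
s=0.000000, y=0.560000:
  k1 = f(0.000000, 0.560000) = 0.991200
  k2 = f(0.200000, 0.758240) = 1.540754
  y ← 0.560000 + 0.4·1.540754 = 1.176302
y(0.4) ≈ 1.1763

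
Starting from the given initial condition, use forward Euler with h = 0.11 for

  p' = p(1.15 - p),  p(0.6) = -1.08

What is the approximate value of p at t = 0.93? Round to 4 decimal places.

-2.2540

Euler: p_{n+1} = p_n + h·f(t_n, p_n).
t=0.600000, p=-1.080000: f=-2.408400 → p ← -1.080000 + 0.11·(-2.408400) = -1.344924
t=0.710000, p=-1.344924: f=-3.355483 → p ← -1.344924 + 0.11·(-3.355483) = -1.714027
t=0.820000, p=-1.714027: f=-4.909020 → p ← -1.714027 + 0.11·(-4.909020) = -2.254019
p(0.93) ≈ -2.2540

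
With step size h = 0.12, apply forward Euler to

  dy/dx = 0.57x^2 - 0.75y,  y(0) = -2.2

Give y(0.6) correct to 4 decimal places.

-1.3450

Euler: y_{n+1} = y_n + h·f(x_n, y_n).
x=0.000000, y=-2.200000: f=1.650000 → y ← -2.200000 + 0.12·1.650000 = -2.002000
x=0.120000, y=-2.002000: f=1.509708 → y ← -2.002000 + 0.12·1.509708 = -1.820835
x=0.240000, y=-1.820835: f=1.398458 → y ← -1.820835 + 0.12·1.398458 = -1.653020
x=0.360000, y=-1.653020: f=1.313637 → y ← -1.653020 + 0.12·1.313637 = -1.495384
x=0.480000, y=-1.495384: f=1.252866 → y ← -1.495384 + 0.12·1.252866 = -1.345040
y(0.6) ≈ -1.3450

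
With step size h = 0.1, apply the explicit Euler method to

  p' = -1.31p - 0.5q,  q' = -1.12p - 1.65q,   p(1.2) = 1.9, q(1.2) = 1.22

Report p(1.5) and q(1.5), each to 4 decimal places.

Euler on (p,q): p_{n+1} = p_n + h·p', q_{n+1} = q_n + h·q'.
1.200000: (1.900000, 1.220000); f=(-3.099000, -4.141000) → (1.590100, 0.805900)
1.300000: (1.590100, 0.805900); f=(-2.485981, -3.110647) → (1.341502, 0.494835)
1.400000: (1.341502, 0.494835); f=(-2.004785, -2.318960) → (1.141023, 0.262939)
(p(1.5), q(1.5)) ≈ (1.1410, 0.2629)

1.1410, 0.2629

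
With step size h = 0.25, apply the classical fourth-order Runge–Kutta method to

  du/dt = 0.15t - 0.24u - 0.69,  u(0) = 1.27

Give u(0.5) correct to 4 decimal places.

0.8193

RK4: k1 = f(t_n, u_n); k2 = f(t_n + h/2, u_n + (h/2)·k1); k3 = f(t_n + h/2, u_n + (h/2)·k2); k4 = f(t_n + h, u_n + h·k3); u_{n+1} = u_n + (h/6)·(k1 + 2k2 + 2k3 + k4).
t=0.000000, u=1.270000:
  k1 = f(0.000000, 1.270000) = -0.994800
  k2 = f(0.125000, 1.145650) = -0.946206
  k3 = f(0.125000, 1.151724) = -0.947664
  k4 = f(0.250000, 1.033084) = -0.900440
  u ← 1.270000 + (0.25/6)·(k1 + 2k2 + 2k3 + k4) = 1.033209
t=0.250000, u=1.033209:
  k1 = f(0.250000, 1.033209) = -0.900470
  k2 = f(0.375000, 0.920650) = -0.854706
  k3 = f(0.375000, 0.926371) = -0.856079
  k4 = f(0.500000, 0.819189) = -0.811605
  u ← 1.033209 + (0.25/6)·(k1 + 2k2 + 2k3 + k4) = 0.819307
u(0.5) ≈ 0.8193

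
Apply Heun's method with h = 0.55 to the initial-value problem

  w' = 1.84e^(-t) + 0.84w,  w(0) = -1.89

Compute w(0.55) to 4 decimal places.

Heun: k1 = f(t_n, w_n); k2 = f(t_n + h, w_n + h·k1); w_{n+1} = w_n + (h/2)·(k1 + k2).
t=0.000000, w=-1.890000:
  k1 = f(0.000000, -1.890000) = 0.252400
  k2 = f(0.550000, -1.751180) = -0.409404
  w ← -1.890000 + (0.55/2)·(0.252400 + (-0.409404)) = -1.933176
w(0.55) ≈ -1.9332

-1.9332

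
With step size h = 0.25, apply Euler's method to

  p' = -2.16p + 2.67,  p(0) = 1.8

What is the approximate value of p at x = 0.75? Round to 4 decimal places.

1.2910

Euler: p_{n+1} = p_n + h·f(x_n, p_n).
x=0.000000, p=1.800000: f=-1.218000 → p ← 1.800000 + 0.25·(-1.218000) = 1.495500
x=0.250000, p=1.495500: f=-0.560280 → p ← 1.495500 + 0.25·(-0.560280) = 1.355430
x=0.500000, p=1.355430: f=-0.257729 → p ← 1.355430 + 0.25·(-0.257729) = 1.290998
p(0.75) ≈ 1.2910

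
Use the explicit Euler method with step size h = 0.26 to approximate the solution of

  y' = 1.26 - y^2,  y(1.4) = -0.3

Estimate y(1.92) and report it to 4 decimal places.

Euler: y_{n+1} = y_n + h·f(t_n, y_n).
t=1.400000, y=-0.300000: f=1.170000 → y ← -0.300000 + 0.26·1.170000 = 0.004200
t=1.660000, y=0.004200: f=1.259982 → y ← 0.004200 + 0.26·1.259982 = 0.331795
y(1.92) ≈ 0.3318

0.3318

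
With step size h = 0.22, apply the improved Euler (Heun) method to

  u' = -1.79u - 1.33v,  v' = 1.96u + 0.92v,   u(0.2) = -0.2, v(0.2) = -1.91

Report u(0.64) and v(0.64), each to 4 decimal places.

Heun on (u,v): k1 = f(t_n, state_n); k2 = f(t_n + h, state_n + h·k1); state_{n+1} = state_n + (h/2)·(k1 + k2).
0.200000: (-0.200000, -1.910000)
  k1 = (2.898300, -2.149200)
  predictor → (0.437626, -2.382824)
  k2 = (2.385805, -1.334451)
  → (0.381252, -2.293202)
0.420000: (0.381252, -2.293202)
  k1 = (2.367518, -1.362492)
  predictor → (0.902106, -2.592950)
  k2 = (1.833855, -0.617387)
  → (0.843403, -2.510988)
(u(0.64), v(0.64)) ≈ (0.8434, -2.5110)

0.8434, -2.5110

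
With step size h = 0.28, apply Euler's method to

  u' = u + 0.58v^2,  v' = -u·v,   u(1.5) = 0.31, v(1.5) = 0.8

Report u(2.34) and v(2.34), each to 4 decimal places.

0.9954, 0.5002

Euler on (u,v): u_{n+1} = u_n + h·u', v_{n+1} = v_n + h·v'.
1.500000: (0.310000, 0.800000); f=(0.681200, -0.248000) → (0.500736, 0.730560)
1.780000: (0.500736, 0.730560); f=(0.810292, -0.365818) → (0.727618, 0.628131)
2.060000: (0.727618, 0.628131); f=(0.956456, -0.457039) → (0.995426, 0.500160)
(u(2.34), v(2.34)) ≈ (0.9954, 0.5002)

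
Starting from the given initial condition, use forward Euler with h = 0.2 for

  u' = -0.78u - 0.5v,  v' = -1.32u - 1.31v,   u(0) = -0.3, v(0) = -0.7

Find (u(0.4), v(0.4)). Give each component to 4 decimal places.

-0.1109, -0.2744

Euler on (u,v): u_{n+1} = u_n + h·u', v_{n+1} = v_n + h·v'.
0.000000: (-0.300000, -0.700000); f=(0.584000, 1.313000) → (-0.183200, -0.437400)
0.200000: (-0.183200, -0.437400); f=(0.361596, 0.814818) → (-0.110881, -0.274436)
(u(0.4), v(0.4)) ≈ (-0.1109, -0.2744)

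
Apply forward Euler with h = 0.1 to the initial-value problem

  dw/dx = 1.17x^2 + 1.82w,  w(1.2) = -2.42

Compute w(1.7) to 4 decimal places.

Euler: w_{n+1} = w_n + h·f(x_n, w_n).
x=1.200000, w=-2.420000: f=-2.719600 → w ← -2.420000 + 0.1·(-2.719600) = -2.691960
x=1.300000, w=-2.691960: f=-2.922067 → w ← -2.691960 + 0.1·(-2.922067) = -2.984167
x=1.400000, w=-2.984167: f=-3.137983 → w ← -2.984167 + 0.1·(-3.137983) = -3.297965
x=1.500000, w=-3.297965: f=-3.369796 → w ← -3.297965 + 0.1·(-3.369796) = -3.634945
x=1.600000, w=-3.634945: f=-3.620399 → w ← -3.634945 + 0.1·(-3.620399) = -3.996985
w(1.7) ≈ -3.9970

-3.9970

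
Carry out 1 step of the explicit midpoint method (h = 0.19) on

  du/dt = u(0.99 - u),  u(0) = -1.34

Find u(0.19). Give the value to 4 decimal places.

-2.1568

Midpoint: k1 = f(t_n, u_n); k2 = f(t_n + h/2, u_n + (h/2)·k1); u_{n+1} = u_n + h·k2.
t=0.000000, u=-1.340000:
  k1 = f(0.000000, -1.340000) = -3.122200
  k2 = f(0.095000, -1.636609) = -4.298732
  u ← -1.340000 + 0.19·(-4.298732) = -2.156759
u(0.19) ≈ -2.1568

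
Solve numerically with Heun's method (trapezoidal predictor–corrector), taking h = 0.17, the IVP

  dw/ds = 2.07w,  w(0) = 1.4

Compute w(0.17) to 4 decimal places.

Heun: k1 = f(s_n, w_n); k2 = f(s_n + h, w_n + h·k1); w_{n+1} = w_n + (h/2)·(k1 + k2).
s=0.000000, w=1.400000:
  k1 = f(0.000000, 1.400000) = 2.898000
  k2 = f(0.170000, 1.892660) = 3.917806
  w ← 1.400000 + (0.17/2)·(2.898000 + 3.917806) = 1.979344
w(0.17) ≈ 1.9793

1.9793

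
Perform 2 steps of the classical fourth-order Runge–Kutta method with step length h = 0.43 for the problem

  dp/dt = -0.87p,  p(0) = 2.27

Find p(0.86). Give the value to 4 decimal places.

RK4: k1 = f(t_n, p_n); k2 = f(t_n + h/2, p_n + (h/2)·k1); k3 = f(t_n + h/2, p_n + (h/2)·k2); k4 = f(t_n + h, p_n + h·k3); p_{n+1} = p_n + (h/6)·(k1 + 2k2 + 2k3 + k4).
t=0.000000, p=2.270000:
  k1 = f(0.000000, 2.270000) = -1.974900
  k2 = f(0.215000, 1.845397) = -1.605495
  k3 = f(0.215000, 1.924819) = -1.674592
  k4 = f(0.430000, 1.549925) = -1.348435
  p ← 2.270000 + (0.43/6)·(k1 + 2k2 + 2k3 + k4) = 1.561682
t=0.430000, p=1.561682:
  k1 = f(0.430000, 1.561682) = -1.358663
  k2 = f(0.645000, 1.269569) = -1.104525
  k3 = f(0.645000, 1.324209) = -1.152062
  k4 = f(0.860000, 1.066295) = -0.927677
  p ← 1.561682 + (0.43/6)·(k1 + 2k2 + 2k3 + k4) = 1.074383
p(0.86) ≈ 1.0744

1.0744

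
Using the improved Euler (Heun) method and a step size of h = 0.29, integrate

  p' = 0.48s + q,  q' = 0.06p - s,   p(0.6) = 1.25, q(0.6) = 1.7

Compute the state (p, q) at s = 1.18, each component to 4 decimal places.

2.3740, 1.2472

Heun on (p,q): k1 = f(s_n, state_n); k2 = f(s_n + h, state_n + h·k1); state_{n+1} = state_n + (h/2)·(k1 + k2).
0.600000: (1.250000, 1.700000)
  k1 = (1.988000, -0.525000)
  predictor → (1.826520, 1.547750)
  k2 = (1.974950, -0.780409)
  → (1.824628, 1.510716)
0.890000: (1.824628, 1.510716)
  k1 = (1.937916, -0.780522)
  predictor → (2.386623, 1.284364)
  k2 = (1.850764, -1.036803)
  → (2.373986, 1.247204)
(p(1.18), q(1.18)) ≈ (2.3740, 1.2472)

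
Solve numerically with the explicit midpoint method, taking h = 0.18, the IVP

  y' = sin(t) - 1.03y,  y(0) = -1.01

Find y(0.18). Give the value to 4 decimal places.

-0.8239

Midpoint: k1 = f(t_n, y_n); k2 = f(t_n + h/2, y_n + (h/2)·k1); y_{n+1} = y_n + h·k2.
t=0.000000, y=-1.010000:
  k1 = f(0.000000, -1.010000) = 1.040300
  k2 = f(0.090000, -0.916373) = 1.033743
  y ← -1.010000 + 0.18·1.033743 = -0.823926
y(0.18) ≈ -0.8239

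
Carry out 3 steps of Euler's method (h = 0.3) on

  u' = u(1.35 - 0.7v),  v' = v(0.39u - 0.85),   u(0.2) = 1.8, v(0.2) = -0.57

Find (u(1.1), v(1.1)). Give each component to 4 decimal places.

6.3672, -0.7159

Euler on (u,v): u_{n+1} = u_n + h·u', v_{n+1} = v_n + h·v'.
0.200000: (1.800000, -0.570000); f=(3.148200, 0.084360) → (2.744460, -0.544692)
0.500000: (2.744460, -0.544692); f=(4.751441, -0.120017) → (4.169892, -0.580697)
0.800000: (4.169892, -0.580697); f=(7.324366, -0.450771) → (6.367202, -0.715928)
(u(1.1), v(1.1)) ≈ (6.3672, -0.7159)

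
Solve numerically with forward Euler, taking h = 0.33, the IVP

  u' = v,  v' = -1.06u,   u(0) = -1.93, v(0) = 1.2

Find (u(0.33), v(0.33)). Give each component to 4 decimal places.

Euler on (u,v): u_{n+1} = u_n + h·u', v_{n+1} = v_n + h·v'.
0.000000: (-1.930000, 1.200000); f=(1.200000, 2.045800) → (-1.534000, 1.875114)
(u(0.33), v(0.33)) ≈ (-1.5340, 1.8751)

-1.5340, 1.8751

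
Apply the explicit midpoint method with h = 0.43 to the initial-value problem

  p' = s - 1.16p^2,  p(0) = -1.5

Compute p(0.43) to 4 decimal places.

Midpoint: k1 = f(s_n, p_n); k2 = f(s_n + h/2, p_n + (h/2)·k1); p_{n+1} = p_n + h·k2.
s=0.000000, p=-1.500000:
  k1 = f(0.000000, -1.500000) = -2.610000
  k2 = f(0.215000, -2.061150) = -4.713074
  p ← -1.500000 + 0.43·(-4.713074) = -3.526622
p(0.43) ≈ -3.5266

-3.5266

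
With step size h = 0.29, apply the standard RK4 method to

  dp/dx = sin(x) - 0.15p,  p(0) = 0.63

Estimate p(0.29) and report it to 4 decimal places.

RK4: k1 = f(x_n, p_n); k2 = f(x_n + h/2, p_n + (h/2)·k1); k3 = f(x_n + h/2, p_n + (h/2)·k2); k4 = f(x_n + h, p_n + h·k3); p_{n+1} = p_n + (h/6)·(k1 + 2k2 + 2k3 + k4).
x=0.000000, p=0.630000:
  k1 = f(0.000000, 0.630000) = -0.094500
  k2 = f(0.145000, 0.616298) = 0.052048
  k3 = f(0.145000, 0.637547) = 0.048860
  k4 = f(0.290000, 0.644170) = 0.189327
  p ← 0.630000 + (0.29/6)·(k1 + 2k2 + 2k3 + k4) = 0.644338
p(0.29) ≈ 0.6443

0.6443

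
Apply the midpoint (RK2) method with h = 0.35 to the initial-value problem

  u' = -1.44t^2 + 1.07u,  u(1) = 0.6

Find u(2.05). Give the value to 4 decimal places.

-3.8266

Midpoint: k1 = f(t_n, u_n); k2 = f(t_n + h/2, u_n + (h/2)·k1); u_{n+1} = u_n + h·k2.
t=1.000000, u=0.600000:
  k1 = f(1.000000, 0.600000) = -0.798000
  k2 = f(1.175000, 0.460350) = -1.495525
  u ← 0.600000 + 0.35·(-1.495525) = 0.076566
t=1.350000, u=0.076566:
  k1 = f(1.350000, 0.076566) = -2.542474
  k2 = f(1.525000, -0.368367) = -3.743053
  u ← 0.076566 + 0.35·(-3.743053) = -1.233502
t=1.700000, u=-1.233502:
  k1 = f(1.700000, -1.233502) = -5.481448
  k2 = f(1.875000, -2.192756) = -7.408749
  u ← -1.233502 + 0.35·(-7.408749) = -3.826564
u(2.05) ≈ -3.8266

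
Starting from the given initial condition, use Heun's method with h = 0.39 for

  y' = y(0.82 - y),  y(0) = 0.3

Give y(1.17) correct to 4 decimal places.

0.4919

Heun: k1 = f(t_n, y_n); k2 = f(t_n + h, y_n + h·k1); y_{n+1} = y_n + (h/2)·(k1 + k2).
t=0.000000, y=0.300000:
  k1 = f(0.000000, 0.300000) = 0.156000
  k2 = f(0.390000, 0.360840) = 0.165683
  y ← 0.300000 + (0.39/2)·(0.156000 + 0.165683) = 0.362728
t=0.390000, y=0.362728:
  k1 = f(0.390000, 0.362728) = 0.165865
  k2 = f(0.780000, 0.427416) = 0.167797
  y ← 0.362728 + (0.39/2)·(0.165865 + 0.167797) = 0.427792
t=0.780000, y=0.427792:
  k1 = f(0.780000, 0.427792) = 0.167783
  k2 = f(1.170000, 0.493228) = 0.161173
  y ← 0.427792 + (0.39/2)·(0.167783 + 0.161173) = 0.491939
y(1.17) ≈ 0.4919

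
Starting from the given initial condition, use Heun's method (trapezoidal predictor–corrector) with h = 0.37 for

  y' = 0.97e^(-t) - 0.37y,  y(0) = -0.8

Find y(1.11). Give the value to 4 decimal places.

Heun: k1 = f(t_n, y_n); k2 = f(t_n + h, y_n + h·k1); y_{n+1} = y_n + (h/2)·(k1 + k2).
t=0.000000, y=-0.800000:
  k1 = f(0.000000, -0.800000) = 1.266000
  k2 = f(0.370000, -0.331580) = 0.792697
  y ← -0.800000 + (0.37/2)·(1.266000 + 0.792697) = -0.419141
t=0.370000, y=-0.419141:
  k1 = f(0.370000, -0.419141) = 0.825094
  k2 = f(0.740000, -0.113856) = 0.504927
  y ← -0.419141 + (0.37/2)·(0.825094 + 0.504927) = -0.173087
t=0.740000, y=-0.173087:
  k1 = f(0.740000, -0.173087) = 0.526843
  k2 = f(1.110000, 0.021845) = 0.311590
  y ← -0.173087 + (0.37/2)·(0.526843 + 0.311590) = -0.017977
y(1.11) ≈ -0.0180

-0.0180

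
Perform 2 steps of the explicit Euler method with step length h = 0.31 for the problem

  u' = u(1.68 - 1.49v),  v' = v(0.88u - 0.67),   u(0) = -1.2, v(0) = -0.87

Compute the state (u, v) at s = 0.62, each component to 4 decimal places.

-3.9398, -0.0659

Euler on (u,v): u_{n+1} = u_n + h·u', v_{n+1} = v_n + h·v'.
0.000000: (-1.200000, -0.870000); f=(-3.571560, 1.501620) → (-2.307184, -0.404498)
0.310000: (-2.307184, -0.404498); f=(-5.266612, 1.092274) → (-3.939833, -0.065893)
(u(0.62), v(0.62)) ≈ (-3.9398, -0.0659)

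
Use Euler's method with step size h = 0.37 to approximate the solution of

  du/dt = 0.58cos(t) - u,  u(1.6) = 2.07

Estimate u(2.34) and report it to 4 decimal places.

Euler: u_{n+1} = u_n + h·f(t_n, u_n).
t=1.600000, u=2.070000: f=-2.086936 → u ← 2.070000 + 0.37·(-2.086936) = 1.297834
t=1.970000, u=1.297834: f=-1.523271 → u ← 1.297834 + 0.37·(-1.523271) = 0.734224
u(2.34) ≈ 0.7342

0.7342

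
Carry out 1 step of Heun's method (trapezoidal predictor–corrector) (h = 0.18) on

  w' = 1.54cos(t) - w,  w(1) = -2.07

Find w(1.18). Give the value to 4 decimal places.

Heun: k1 = f(t_n, w_n); k2 = f(t_n + h, w_n + h·k1); w_{n+1} = w_n + (h/2)·(k1 + k2).
t=1.000000, w=-2.070000:
  k1 = f(1.000000, -2.070000) = 2.902066
  k2 = f(1.180000, -1.547628) = 2.134252
  w ← -2.070000 + (0.18/2)·(2.902066 + 2.134252) = -1.616731
w(1.18) ≈ -1.6167

-1.6167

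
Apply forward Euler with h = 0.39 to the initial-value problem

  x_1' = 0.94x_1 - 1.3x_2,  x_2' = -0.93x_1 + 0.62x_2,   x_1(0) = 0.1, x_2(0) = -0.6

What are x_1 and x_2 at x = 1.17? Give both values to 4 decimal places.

Euler on (x_1,x_2): x_1_{n+1} = x_1_n + h·x_1', x_2_{n+1} = x_2_n + h·x_2'.
0.000000: (0.100000, -0.600000); f=(0.874000, -0.465000) → (0.440860, -0.781350)
0.390000: (0.440860, -0.781350); f=(1.430163, -0.894437) → (0.998624, -1.130180)
0.780000: (0.998624, -1.130180); f=(2.407941, -1.629432) → (1.937721, -1.765659)
(x_1(1.17), x_2(1.17)) ≈ (1.9377, -1.7657)

1.9377, -1.7657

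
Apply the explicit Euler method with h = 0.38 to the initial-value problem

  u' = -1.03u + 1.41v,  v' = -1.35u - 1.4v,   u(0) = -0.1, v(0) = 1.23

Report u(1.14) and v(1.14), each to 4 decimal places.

0.4188, -0.3654

Euler on (u,v): u_{n+1} = u_n + h·u', v_{n+1} = v_n + h·v'.
0.000000: (-0.100000, 1.230000); f=(1.837300, -1.587000) → (0.598174, 0.626940)
0.380000: (0.598174, 0.626940); f=(0.267866, -1.685251) → (0.699963, -0.013455)
0.760000: (0.699963, -0.013455); f=(-0.739934, -0.926113) → (0.418788, -0.365378)
(u(1.14), v(1.14)) ≈ (0.4188, -0.3654)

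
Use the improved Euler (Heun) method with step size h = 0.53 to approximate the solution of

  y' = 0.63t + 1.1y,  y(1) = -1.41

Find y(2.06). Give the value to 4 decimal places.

-2.6734

Heun: k1 = f(t_n, y_n); k2 = f(t_n + h, y_n + h·k1); y_{n+1} = y_n + (h/2)·(k1 + k2).
t=1.000000, y=-1.410000:
  k1 = f(1.000000, -1.410000) = -0.921000
  k2 = f(1.530000, -1.898130) = -1.124043
  y ← -1.410000 + (0.53/2)·(-0.921000 + (-1.124043)) = -1.951936
t=1.530000, y=-1.951936:
  k1 = f(1.530000, -1.951936) = -1.183230
  k2 = f(2.060000, -2.579048) = -1.539153
  y ← -1.951936 + (0.53/2)·(-1.183230 + (-1.539153)) = -2.673368
y(2.06) ≈ -2.6734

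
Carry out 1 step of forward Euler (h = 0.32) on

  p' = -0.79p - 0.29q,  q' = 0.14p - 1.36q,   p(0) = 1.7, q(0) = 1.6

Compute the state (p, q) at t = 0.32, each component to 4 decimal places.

Euler on (p,q): p_{n+1} = p_n + h·p', q_{n+1} = q_n + h·q'.
0.000000: (1.700000, 1.600000); f=(-1.807000, -1.938000) → (1.121760, 0.979840)
(p(0.32), q(0.32)) ≈ (1.1218, 0.9798)

1.1218, 0.9798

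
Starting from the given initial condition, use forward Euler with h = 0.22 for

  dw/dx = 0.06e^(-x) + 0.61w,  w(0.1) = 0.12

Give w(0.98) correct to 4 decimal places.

0.2432

Euler: w_{n+1} = w_n + h·f(x_n, w_n).
x=0.100000, w=0.120000: f=0.127490 → w ← 0.120000 + 0.22·0.127490 = 0.148048
x=0.320000, w=0.148048: f=0.133878 → w ← 0.148048 + 0.22·0.133878 = 0.177501
x=0.540000, w=0.177501: f=0.143241 → w ← 0.177501 + 0.22·0.143241 = 0.209014
x=0.760000, w=0.209014: f=0.155559 → w ← 0.209014 + 0.22·0.155559 = 0.243237
w(0.98) ≈ 0.2432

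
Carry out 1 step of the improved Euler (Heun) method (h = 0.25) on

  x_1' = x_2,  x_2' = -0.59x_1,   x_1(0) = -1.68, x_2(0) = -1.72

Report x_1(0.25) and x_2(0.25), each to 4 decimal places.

-2.0790, -1.4405

Heun on (x_1,x_2): k1 = f(t_n, state_n); k2 = f(t_n + h, state_n + h·k1); state_{n+1} = state_n + (h/2)·(k1 + k2).
0.000000: (-1.680000, -1.720000)
  k1 = (-1.720000, 0.991200)
  predictor → (-2.110000, -1.472200)
  k2 = (-1.472200, 1.244900)
  → (-2.079025, -1.440488)
(x_1(0.25), x_2(0.25)) ≈ (-2.0790, -1.4405)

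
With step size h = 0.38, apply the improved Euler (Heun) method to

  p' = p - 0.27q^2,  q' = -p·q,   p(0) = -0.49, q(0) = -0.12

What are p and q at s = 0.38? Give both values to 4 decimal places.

-0.7136, -0.1495

Heun on (p,q): k1 = f(s_n, state_n); k2 = f(s_n + h, state_n + h·k1); state_{n+1} = state_n + (h/2)·(k1 + k2).
0.000000: (-0.490000, -0.120000)
  k1 = (-0.493888, -0.058800)
  predictor → (-0.677677, -0.142344)
  k2 = (-0.683148, -0.096463)
  → (-0.713637, -0.149500)
(p(0.38), q(0.38)) ≈ (-0.7136, -0.1495)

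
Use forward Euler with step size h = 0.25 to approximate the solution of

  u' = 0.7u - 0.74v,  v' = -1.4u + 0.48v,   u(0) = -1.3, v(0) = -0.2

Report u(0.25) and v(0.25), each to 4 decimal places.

Euler on (u,v): u_{n+1} = u_n + h·u', v_{n+1} = v_n + h·v'.
0.000000: (-1.300000, -0.200000); f=(-0.762000, 1.724000) → (-1.490500, 0.231000)
(u(0.25), v(0.25)) ≈ (-1.4905, 0.2310)

-1.4905, 0.2310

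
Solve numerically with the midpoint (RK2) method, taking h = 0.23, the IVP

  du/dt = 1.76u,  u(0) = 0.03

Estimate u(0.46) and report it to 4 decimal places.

0.0663

Midpoint: k1 = f(t_n, u_n); k2 = f(t_n + h/2, u_n + (h/2)·k1); u_{n+1} = u_n + h·k2.
t=0.000000, u=0.030000:
  k1 = f(0.000000, 0.030000) = 0.052800
  k2 = f(0.115000, 0.036072) = 0.063487
  u ← 0.030000 + 0.23·0.063487 = 0.044602
t=0.230000, u=0.044602:
  k1 = f(0.230000, 0.044602) = 0.078499
  k2 = f(0.345000, 0.053629) = 0.094388
  u ← 0.044602 + 0.23·0.094388 = 0.066311
u(0.46) ≈ 0.0663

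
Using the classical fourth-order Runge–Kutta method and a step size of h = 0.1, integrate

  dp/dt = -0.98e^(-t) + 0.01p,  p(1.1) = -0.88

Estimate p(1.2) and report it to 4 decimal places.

-0.9119

RK4: k1 = f(t_n, p_n); k2 = f(t_n + h/2, p_n + (h/2)·k1); k3 = f(t_n + h/2, p_n + (h/2)·k2); k4 = f(t_n + h, p_n + h·k3); p_{n+1} = p_n + (h/6)·(k1 + 2k2 + 2k3 + k4).
t=1.100000, p=-0.880000:
  k1 = f(1.100000, -0.880000) = -0.335014
  k2 = f(1.150000, -0.896751) = -0.319272
  k3 = f(1.150000, -0.895964) = -0.319264
  k4 = f(1.200000, -0.911926) = -0.304290
  p ← -0.880000 + (0.1/6)·(k1 + 2k2 + 2k3 + k4) = -0.911940
p(1.2) ≈ -0.9119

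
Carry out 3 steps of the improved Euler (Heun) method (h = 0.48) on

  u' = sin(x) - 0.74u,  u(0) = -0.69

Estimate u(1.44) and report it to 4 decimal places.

Heun: k1 = f(x_n, u_n); k2 = f(x_n + h, u_n + h·k1); u_{n+1} = u_n + (h/2)·(k1 + k2).
x=0.000000, u=-0.690000:
  k1 = f(0.000000, -0.690000) = 0.510600
  k2 = f(0.480000, -0.444912) = 0.791014
  u ← -0.690000 + (0.48/2)·(0.510600 + 0.791014) = -0.377613
x=0.480000, u=-0.377613:
  k1 = f(0.480000, -0.377613) = 0.741213
  k2 = f(0.960000, -0.021831) = 0.835346
  u ← -0.377613 + (0.48/2)·(0.741213 + 0.835346) = 0.000761
x=0.960000, u=0.000761:
  k1 = f(0.960000, 0.000761) = 0.818628
  k2 = f(1.440000, 0.393703) = 0.700118
  u ← 0.000761 + (0.48/2)·(0.818628 + 0.700118) = 0.365261
u(1.44) ≈ 0.3653

0.3653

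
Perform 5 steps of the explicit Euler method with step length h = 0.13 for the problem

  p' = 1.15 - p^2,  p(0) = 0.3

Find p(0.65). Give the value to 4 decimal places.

Euler: p_{n+1} = p_n + h·f(s_n, p_n).
s=0.000000, p=0.300000: f=1.060000 → p ← 0.300000 + 0.13·1.060000 = 0.437800
s=0.130000, p=0.437800: f=0.958331 → p ← 0.437800 + 0.13·0.958331 = 0.562383
s=0.260000, p=0.562383: f=0.833725 → p ← 0.562383 + 0.13·0.833725 = 0.670767
s=0.390000, p=0.670767: f=0.700071 → p ← 0.670767 + 0.13·0.700071 = 0.761777
s=0.520000, p=0.761777: f=0.569696 → p ← 0.761777 + 0.13·0.569696 = 0.835837
p(0.65) ≈ 0.8358

0.8358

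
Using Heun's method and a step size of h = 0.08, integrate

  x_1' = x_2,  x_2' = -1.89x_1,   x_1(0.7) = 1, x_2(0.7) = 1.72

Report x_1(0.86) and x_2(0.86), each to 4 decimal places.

1.2494, 1.3779

Heun on (x_1,x_2): k1 = f(t_n, state_n); k2 = f(t_n + h, state_n + h·k1); state_{n+1} = state_n + (h/2)·(k1 + k2).
0.700000: (1.000000, 1.720000)
  k1 = (1.720000, -1.890000)
  predictor → (1.137600, 1.568800)
  k2 = (1.568800, -2.150064)
  → (1.131552, 1.558397)
0.780000: (1.131552, 1.558397)
  k1 = (1.558397, -2.138633)
  predictor → (1.256224, 1.387307)
  k2 = (1.387307, -2.374263)
  → (1.249380, 1.377882)
(x_1(0.86), x_2(0.86)) ≈ (1.2494, 1.3779)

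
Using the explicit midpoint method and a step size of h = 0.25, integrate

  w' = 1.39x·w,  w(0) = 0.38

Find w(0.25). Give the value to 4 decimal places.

Midpoint: k1 = f(x_n, w_n); k2 = f(x_n + h/2, w_n + (h/2)·k1); w_{n+1} = w_n + h·k2.
x=0.000000, w=0.380000:
  k1 = f(0.000000, 0.380000) = 0.000000
  k2 = f(0.125000, 0.380000) = 0.066025
  w ← 0.380000 + 0.25·0.066025 = 0.396506
w(0.25) ≈ 0.3965

0.3965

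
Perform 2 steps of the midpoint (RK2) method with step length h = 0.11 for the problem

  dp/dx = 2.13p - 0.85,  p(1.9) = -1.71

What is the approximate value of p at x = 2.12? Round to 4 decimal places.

Midpoint: k1 = f(x_n, p_n); k2 = f(x_n + h/2, p_n + (h/2)·k1); p_{n+1} = p_n + h·k2.
x=1.900000, p=-1.710000:
  k1 = f(1.900000, -1.710000) = -4.492300
  k2 = f(1.955000, -1.957076) = -5.018573
  p ← -1.710000 + 0.11·(-5.018573) = -2.262043
x=2.010000, p=-2.262043:
  k1 = f(2.010000, -2.262043) = -5.668152
  k2 = f(2.065000, -2.573791) = -6.332176
  p ← -2.262043 + 0.11·(-6.332176) = -2.958582
p(2.12) ≈ -2.9586

-2.9586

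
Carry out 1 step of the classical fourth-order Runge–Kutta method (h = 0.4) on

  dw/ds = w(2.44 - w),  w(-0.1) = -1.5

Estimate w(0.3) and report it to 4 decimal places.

RK4: k1 = f(s_n, w_n); k2 = f(s_n + h/2, w_n + (h/2)·k1); k3 = f(s_n + h/2, w_n + (h/2)·k2); k4 = f(s_n + h, w_n + h·k3); w_{n+1} = w_n + (h/6)·(k1 + 2k2 + 2k3 + k4).
s=-0.100000, w=-1.500000:
  k1 = f(-0.100000, -1.500000) = -5.910000
  k2 = f(0.100000, -2.682000) = -13.737204
  k3 = f(0.100000, -4.247441) = -28.404509
  k4 = f(0.300000, -12.861804) = -196.808792
  w ← -1.500000 + (0.4/6)·(k1 + 2k2 + 2k3 + k4) = -20.633481
w(0.3) ≈ -20.6335

-20.6335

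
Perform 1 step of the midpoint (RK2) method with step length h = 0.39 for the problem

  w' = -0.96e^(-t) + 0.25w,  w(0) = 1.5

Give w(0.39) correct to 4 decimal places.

Midpoint: k1 = f(t_n, w_n); k2 = f(t_n + h/2, w_n + (h/2)·k1); w_{n+1} = w_n + h·k2.
t=0.000000, w=1.500000:
  k1 = f(0.000000, 1.500000) = -0.585000
  k2 = f(0.195000, 1.385925) = -0.443440
  w ← 1.500000 + 0.39·(-0.443440) = 1.327058
w(0.39) ≈ 1.3271

1.3271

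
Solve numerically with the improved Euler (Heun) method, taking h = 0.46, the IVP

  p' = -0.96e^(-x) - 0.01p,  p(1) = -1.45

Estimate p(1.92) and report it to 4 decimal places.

Heun: k1 = f(x_n, p_n); k2 = f(x_n + h, p_n + h·k1); p_{n+1} = p_n + (h/2)·(k1 + k2).
x=1.000000, p=-1.450000:
  k1 = f(1.000000, -1.450000) = -0.338664
  k2 = f(1.460000, -1.605786) = -0.206889
  p ← -1.450000 + (0.46/2)·(-0.338664 + (-0.206889)) = -1.575477
x=1.460000, p=-1.575477:
  k1 = f(1.460000, -1.575477) = -0.207192
  k2 = f(1.920000, -1.670786) = -0.124035
  p ← -1.575477 + (0.46/2)·(-0.207192 + (-0.124035)) = -1.651659
p(1.92) ≈ -1.6517

-1.6517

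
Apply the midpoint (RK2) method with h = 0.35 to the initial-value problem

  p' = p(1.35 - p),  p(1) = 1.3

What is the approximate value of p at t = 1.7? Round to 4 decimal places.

1.3292

Midpoint: k1 = f(t_n, p_n); k2 = f(t_n + h/2, p_n + (h/2)·k1); p_{n+1} = p_n + h·k2.
t=1.000000, p=1.300000:
  k1 = f(1.000000, 1.300000) = 0.065000
  k2 = f(1.175000, 1.311375) = 0.050652
  p ← 1.300000 + 0.35·0.050652 = 1.317728
t=1.350000, p=1.317728:
  k1 = f(1.350000, 1.317728) = 0.042526
  k2 = f(1.525000, 1.325170) = 0.032904
  p ← 1.317728 + 0.35·0.032904 = 1.329244
p(1.7) ≈ 1.3292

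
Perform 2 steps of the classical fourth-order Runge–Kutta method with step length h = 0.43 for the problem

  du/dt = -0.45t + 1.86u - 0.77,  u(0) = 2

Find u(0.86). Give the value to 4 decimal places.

7.9403

RK4: k1 = f(t_n, u_n); k2 = f(t_n + h/2, u_n + (h/2)·k1); k3 = f(t_n + h/2, u_n + (h/2)·k2); k4 = f(t_n + h, u_n + h·k3); u_{n+1} = u_n + (h/6)·(k1 + 2k2 + 2k3 + k4).
t=0.000000, u=2.000000:
  k1 = f(0.000000, 2.000000) = 2.950000
  k2 = f(0.215000, 2.634250) = 4.032955
  k3 = f(0.215000, 2.867085) = 4.466029
  k4 = f(0.430000, 3.920392) = 6.328430
  u ← 2.000000 + (0.43/6)·(k1 + 2k2 + 2k3 + k4) = 3.883142
t=0.430000, u=3.883142:
  k1 = f(0.430000, 3.883142) = 6.259144
  k2 = f(0.645000, 5.228858) = 8.665425
  k3 = f(0.645000, 5.746208) = 9.627697
  k4 = f(0.860000, 8.023052) = 13.765876
  u ← 3.883142 + (0.43/6)·(k1 + 2k2 + 2k3 + k4) = 7.940282
u(0.86) ≈ 7.9403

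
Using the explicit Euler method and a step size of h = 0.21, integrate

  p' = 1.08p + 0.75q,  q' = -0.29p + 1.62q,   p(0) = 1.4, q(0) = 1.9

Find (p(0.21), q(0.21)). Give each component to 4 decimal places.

2.0168, 2.4611

Euler on (p,q): p_{n+1} = p_n + h·p', q_{n+1} = q_n + h·q'.
0.000000: (1.400000, 1.900000); f=(2.937000, 2.672000) → (2.016770, 2.461120)
(p(0.21), q(0.21)) ≈ (2.0168, 2.4611)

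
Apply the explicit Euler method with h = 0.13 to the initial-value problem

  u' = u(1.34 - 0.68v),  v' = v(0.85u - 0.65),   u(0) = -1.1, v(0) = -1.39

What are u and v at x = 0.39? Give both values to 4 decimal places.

Euler on (u,v): u_{n+1} = u_n + h·u', v_{n+1} = v_n + h·v'.
0.000000: (-1.100000, -1.390000); f=(-2.513720, 2.203150) → (-1.426784, -1.103590)
0.130000: (-1.426784, -1.103590); f=(-2.982608, 2.055731) → (-1.814523, -0.836345)
0.260000: (-1.814523, -0.836345); f=(-3.463406, 1.833557) → (-2.264765, -0.597983)
(u(0.39), v(0.39)) ≈ (-2.2648, -0.5980)

-2.2648, -0.5980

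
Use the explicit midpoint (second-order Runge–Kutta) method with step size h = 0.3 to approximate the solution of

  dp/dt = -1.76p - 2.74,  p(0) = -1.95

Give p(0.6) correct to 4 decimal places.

Midpoint: k1 = f(t_n, p_n); k2 = f(t_n + h/2, p_n + (h/2)·k1); p_{n+1} = p_n + h·k2.
t=0.000000, p=-1.950000:
  k1 = f(0.000000, -1.950000) = 0.692000
  k2 = f(0.150000, -1.846200) = 0.509312
  p ← -1.950000 + 0.3·0.509312 = -1.797206
t=0.300000, p=-1.797206:
  k1 = f(0.300000, -1.797206) = 0.423083
  k2 = f(0.450000, -1.733744) = 0.311389
  p ← -1.797206 + 0.3·0.311389 = -1.703790
p(0.6) ≈ -1.7038

-1.7038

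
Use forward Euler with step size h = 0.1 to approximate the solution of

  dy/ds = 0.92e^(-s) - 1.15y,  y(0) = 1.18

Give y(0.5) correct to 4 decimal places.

0.9357

Euler: y_{n+1} = y_n + h·f(s_n, y_n).
s=0.000000, y=1.180000: f=-0.437000 → y ← 1.180000 + 0.1·(-0.437000) = 1.136300
s=0.100000, y=1.136300: f=-0.474295 → y ← 1.136300 + 0.1·(-0.474295) = 1.088871
s=0.200000, y=1.088871: f=-0.498969 → y ← 1.088871 + 0.1·(-0.498969) = 1.038974
s=0.300000, y=1.038974: f=-0.513267 → y ← 1.038974 + 0.1·(-0.513267) = 0.987647
s=0.400000, y=0.987647: f=-0.519100 → y ← 0.987647 + 0.1·(-0.519100) = 0.935737
y(0.5) ≈ 0.9357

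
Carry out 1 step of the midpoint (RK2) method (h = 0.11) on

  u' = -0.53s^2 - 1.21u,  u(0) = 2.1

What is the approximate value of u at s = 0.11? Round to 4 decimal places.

Midpoint: k1 = f(s_n, u_n); k2 = f(s_n + h/2, u_n + (h/2)·k1); u_{n+1} = u_n + h·k2.
s=0.000000, u=2.100000:
  k1 = f(0.000000, 2.100000) = -2.541000
  k2 = f(0.055000, 1.960245) = -2.373500
  u ← 2.100000 + 0.11·(-2.373500) = 1.838915
u(0.11) ≈ 1.8389

1.8389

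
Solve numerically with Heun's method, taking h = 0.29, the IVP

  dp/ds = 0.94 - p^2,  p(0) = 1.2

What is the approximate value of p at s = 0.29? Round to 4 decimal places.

Heun: k1 = f(s_n, p_n); k2 = f(s_n + h, p_n + h·k1); p_{n+1} = p_n + (h/2)·(k1 + k2).
s=0.000000, p=1.200000:
  k1 = f(0.000000, 1.200000) = -0.500000
  k2 = f(0.290000, 1.055000) = -0.173025
  p ← 1.200000 + (0.29/2)·(-0.500000 + (-0.173025)) = 1.102411
p(0.29) ≈ 1.1024

1.1024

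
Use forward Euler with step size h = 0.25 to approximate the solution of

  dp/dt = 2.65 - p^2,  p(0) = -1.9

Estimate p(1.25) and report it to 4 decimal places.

Euler: p_{n+1} = p_n + h·f(t_n, p_n).
t=0.000000, p=-1.900000: f=-0.960000 → p ← -1.900000 + 0.25·(-0.960000) = -2.140000
t=0.250000, p=-2.140000: f=-1.929600 → p ← -2.140000 + 0.25·(-1.929600) = -2.622400
t=0.500000, p=-2.622400: f=-4.226982 → p ← -2.622400 + 0.25·(-4.226982) = -3.679145
t=0.750000, p=-3.679145: f=-10.886111 → p ← -3.679145 + 0.25·(-10.886111) = -6.400673
t=1.000000, p=-6.400673: f=-38.318618 → p ← -6.400673 + 0.25·(-38.318618) = -15.980328
p(1.25) ≈ -15.9803

-15.9803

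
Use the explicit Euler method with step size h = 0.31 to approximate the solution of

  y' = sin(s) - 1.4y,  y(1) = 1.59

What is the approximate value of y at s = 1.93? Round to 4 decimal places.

0.8510

Euler: y_{n+1} = y_n + h·f(s_n, y_n).
s=1.000000, y=1.590000: f=-1.384529 → y ← 1.590000 + 0.31·(-1.384529) = 1.160796
s=1.310000, y=1.160796: f=-0.658929 → y ← 1.160796 + 0.31·(-0.658929) = 0.956528
s=1.620000, y=0.956528: f=-0.340349 → y ← 0.956528 + 0.31·(-0.340349) = 0.851020
y(1.93) ≈ 0.8510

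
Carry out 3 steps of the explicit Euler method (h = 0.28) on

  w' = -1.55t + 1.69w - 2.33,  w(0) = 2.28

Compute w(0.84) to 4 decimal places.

3.8384

Euler: w_{n+1} = w_n + h·f(t_n, w_n).
t=0.000000, w=2.280000: f=1.523200 → w ← 2.280000 + 0.28·1.523200 = 2.706496
t=0.280000, w=2.706496: f=1.809978 → w ← 2.706496 + 0.28·1.809978 = 3.213290
t=0.560000, w=3.213290: f=2.232460 → w ← 3.213290 + 0.28·2.232460 = 3.838379
w(0.84) ≈ 3.8384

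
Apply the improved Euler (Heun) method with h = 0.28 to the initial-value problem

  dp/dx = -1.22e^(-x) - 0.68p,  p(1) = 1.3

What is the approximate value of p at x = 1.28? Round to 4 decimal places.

Heun: k1 = f(x_n, p_n); k2 = f(x_n + h, p_n + h·k1); p_{n+1} = p_n + (h/2)·(k1 + k2).
x=1.000000, p=1.300000:
  k1 = f(1.000000, 1.300000) = -1.332813
  k2 = f(1.280000, 0.926812) = -0.969438
  p ← 1.300000 + (0.28/2)·(-1.332813 + (-0.969438)) = 0.977685
p(1.28) ≈ 0.9777

0.9777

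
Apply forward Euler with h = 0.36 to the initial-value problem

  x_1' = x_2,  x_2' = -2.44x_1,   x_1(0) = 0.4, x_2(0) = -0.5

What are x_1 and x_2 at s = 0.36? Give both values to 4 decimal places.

0.2200, -0.8514

Euler on (x_1,x_2): x_1_{n+1} = x_1_n + h·x_1', x_2_{n+1} = x_2_n + h·x_2'.
0.000000: (0.400000, -0.500000); f=(-0.500000, -0.976000) → (0.220000, -0.851360)
(x_1(0.36), x_2(0.36)) ≈ (0.2200, -0.8514)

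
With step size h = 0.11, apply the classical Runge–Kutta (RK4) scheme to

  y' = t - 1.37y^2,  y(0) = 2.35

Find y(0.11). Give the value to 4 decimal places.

1.7406

RK4: k1 = f(t_n, y_n); k2 = f(t_n + h/2, y_n + (h/2)·k1); k3 = f(t_n + h/2, y_n + (h/2)·k2); k4 = f(t_n + h, y_n + h·k3); y_{n+1} = y_n + (h/6)·(k1 + 2k2 + 2k3 + k4).
t=0.000000, y=2.350000:
  k1 = f(0.000000, 2.350000) = -7.565825
  k2 = f(0.055000, 1.933880) = -5.068650
  k3 = f(0.055000, 2.071224) = -5.822259
  k4 = f(0.110000, 1.709552) = -3.893916
  y ← 2.350000 + (0.11/6)·(k1 + 2k2 + 2k3 + k4) = 1.740571
y(0.11) ≈ 1.7406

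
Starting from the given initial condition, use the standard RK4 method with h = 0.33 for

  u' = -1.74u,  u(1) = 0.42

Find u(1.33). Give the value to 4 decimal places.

0.2367

RK4: k1 = f(t_n, u_n); k2 = f(t_n + h/2, u_n + (h/2)·k1); k3 = f(t_n + h/2, u_n + (h/2)·k2); k4 = f(t_n + h, u_n + h·k3); u_{n+1} = u_n + (h/6)·(k1 + 2k2 + 2k3 + k4).
t=1.000000, u=0.420000:
  k1 = f(1.000000, 0.420000) = -0.730800
  k2 = f(1.165000, 0.299418) = -0.520987
  k3 = f(1.165000, 0.334037) = -0.581225
  k4 = f(1.330000, 0.228196) = -0.397061
  u ← 0.420000 + (0.33/6)·(k1 + 2k2 + 2k3 + k4) = 0.236724
u(1.33) ≈ 0.2367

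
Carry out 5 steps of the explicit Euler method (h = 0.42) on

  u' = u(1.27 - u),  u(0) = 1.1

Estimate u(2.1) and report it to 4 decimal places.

1.2650

Euler: u_{n+1} = u_n + h·f(x_n, u_n).
x=0.000000, u=1.100000: f=0.187000 → u ← 1.100000 + 0.42·0.187000 = 1.178540
x=0.420000, u=1.178540: f=0.107789 → u ← 1.178540 + 0.42·0.107789 = 1.223811
x=0.840000, u=1.223811: f=0.056526 → u ← 1.223811 + 0.42·0.056526 = 1.247552
x=1.260000, u=1.247552: f=0.028005 → u ← 1.247552 + 0.42·0.028005 = 1.259314
x=1.680000, u=1.259314: f=0.013457 → u ← 1.259314 + 0.42·0.013457 = 1.264966
u(2.1) ≈ 1.2650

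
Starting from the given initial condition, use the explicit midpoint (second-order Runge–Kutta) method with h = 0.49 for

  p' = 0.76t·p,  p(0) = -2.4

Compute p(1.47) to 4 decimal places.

-5.2360

Midpoint: k1 = f(t_n, p_n); k2 = f(t_n + h/2, p_n + (h/2)·k1); p_{n+1} = p_n + h·k2.
t=0.000000, p=-2.400000:
  k1 = f(0.000000, -2.400000) = 0.000000
  k2 = f(0.245000, -2.400000) = -0.446880
  p ← -2.400000 + 0.49·(-0.446880) = -2.618971
t=0.490000, p=-2.618971:
  k1 = f(0.490000, -2.618971) = -0.975305
  k2 = f(0.735000, -2.857921) = -1.596435
  p ← -2.618971 + 0.49·(-1.596435) = -3.401224
t=0.980000, p=-3.401224:
  k1 = f(0.980000, -3.401224) = -2.533232
  k2 = f(1.225000, -4.021866) = -3.744357
  p ← -3.401224 + 0.49·(-3.744357) = -5.235959
p(1.47) ≈ -5.2360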